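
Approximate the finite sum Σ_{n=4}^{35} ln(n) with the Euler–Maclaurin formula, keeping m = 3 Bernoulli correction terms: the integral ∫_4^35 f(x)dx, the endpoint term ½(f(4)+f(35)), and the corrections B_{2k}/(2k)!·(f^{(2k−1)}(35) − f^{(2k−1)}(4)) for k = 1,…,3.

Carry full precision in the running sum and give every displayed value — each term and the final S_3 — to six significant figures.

S_3 ≈ 90.3444

Integral: ∫_4^35 ln(x) dx = 87.8920.
Endpoint term: (f(4) + f(35))/2 = (1.38629 + 3.55535)/2 = 2.47082.
Integral + boundary = 90.3628.
Order-1 term: 1/12 · (0.0285714 − 0.250000) = -0.0184524.
After k=1: 90.3444.
Order-2 term: −1/720 · (4.66472e-05 − 0.0312500) = 4.33380e-05.
After k=2: 90.3444.
Order-3 term: 1/30240 · (4.56952e-07 − 0.0234375) = -7.75034e-07.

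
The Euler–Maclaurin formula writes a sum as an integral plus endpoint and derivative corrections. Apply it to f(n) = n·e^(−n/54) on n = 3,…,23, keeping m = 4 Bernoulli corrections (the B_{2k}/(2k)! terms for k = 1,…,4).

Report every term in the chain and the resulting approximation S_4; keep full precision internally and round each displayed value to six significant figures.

Integral: ∫_3^23 x·e^(−x/54) dx = 195.804.
Endpoint term: (f(3) + f(23))/2 = (2.83788 + 15.0228)/2 = 8.93033.
Running total after boundary: 204.735.
Order-1 term: 1/12 · (0.374965 − 0.893406) = -0.0432034.
Partial sum through k=1: 204.691.
Order-2 term: −1/720 · (0.000576576 − 0.000955187) = 5.25849e-07.
Partial sum through k=2: 204.691.
Order-3 term: 1/30240 · (3.51359e-07 − 5.50066e-07) = -6.57101e-12.
Partial sum through k=3: 204.691.
Order-4 term: −1/1209600 · (1.73179e-10 − 2.64940e-10) = 7.58607e-17.

S_4 ≈ 204.691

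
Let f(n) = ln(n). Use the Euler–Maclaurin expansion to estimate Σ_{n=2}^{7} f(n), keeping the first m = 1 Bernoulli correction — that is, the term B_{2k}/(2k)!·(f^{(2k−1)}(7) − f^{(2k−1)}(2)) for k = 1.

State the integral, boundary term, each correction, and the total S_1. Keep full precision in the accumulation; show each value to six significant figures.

S_1 ≈ 8.52484

∫_2^7 ln(x) dx evaluates to 7.23508.
Endpoint term: (f(2) + f(7))/2 = (0.693147 + 1.94591)/2 = 1.31953.
Running total after boundary: 8.55461.
Correction k=1: B_{2}/2! · (f^{(1)}(7) − f^{(1)}(2)) = 1/12 · (0.142857 − 0.500000) = -0.0297619.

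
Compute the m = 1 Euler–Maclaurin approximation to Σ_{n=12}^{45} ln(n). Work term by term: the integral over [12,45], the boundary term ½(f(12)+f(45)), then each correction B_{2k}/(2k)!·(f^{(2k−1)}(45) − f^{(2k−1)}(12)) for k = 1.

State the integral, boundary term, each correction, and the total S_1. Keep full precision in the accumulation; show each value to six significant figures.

Integral: ∫_12^45 ln(x) dx = 108.481.
Boundary: ½(f(12) + f(45)) = ½(2.48491 + 3.80666) = 3.14578.
Running total after boundary: 111.627.
k=1: B_{2}/(2)! × [f^{(1)}(45) − f^{(1)}(12)] = 1/12 × (0.0222222 − 0.0833333) = -0.00509259.

S_1 ≈ 111.622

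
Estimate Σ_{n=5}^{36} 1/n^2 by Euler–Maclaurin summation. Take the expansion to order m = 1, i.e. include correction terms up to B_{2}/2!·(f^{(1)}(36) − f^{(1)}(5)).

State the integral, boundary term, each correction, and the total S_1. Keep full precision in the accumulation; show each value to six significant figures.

The integral term ∫_5^36 1/x^2 dx = 0.172222.
Endpoint term: (f(5) + f(36))/2 = (0.0400000 + 0.000771605)/2 = 0.0203858.
Running total after boundary: 0.192608.
k=1: B_{2}/(2)! × [f^{(1)}(36) − f^{(1)}(5)] = 1/12 × (-4.28669e-05 − (-0.0160000)) = 0.00132976.

S_1 ≈ 0.193938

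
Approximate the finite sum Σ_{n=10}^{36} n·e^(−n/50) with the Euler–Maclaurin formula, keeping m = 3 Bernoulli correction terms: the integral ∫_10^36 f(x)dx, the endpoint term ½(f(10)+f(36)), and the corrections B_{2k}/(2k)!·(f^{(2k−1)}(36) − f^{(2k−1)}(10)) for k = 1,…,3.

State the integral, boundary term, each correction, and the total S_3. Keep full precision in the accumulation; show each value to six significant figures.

∫_10^36 x·e^(−x/50) dx evaluates to 363.158.
Boundary: ½(f(10) + f(36)) = ½(8.18731 + 17.5231) = 12.8552.
Running total after boundary: 376.013.
Correction k=1: B_{2}/2! · (f^{(1)}(36) − f^{(1)}(10)) = 1/12 · (0.136291 − 0.654985) = -0.0432245.
Running total after k=1: 375.970.
Correction k=2: B_{4}/4! · (f^{(3)}(36) − f^{(3)}(10)) = −1/720 · (0.000443918 − 0.000916978) = 6.57028e-07.
Running total after k=2: 375.970.
Correction k=3: B_{6}/6! · (f^{(5)}(36) − f^{(5)}(10)) = 1/30240 · (3.33328e-07 − 6.28785e-07) = -9.77041e-12.

S_3 ≈ 375.970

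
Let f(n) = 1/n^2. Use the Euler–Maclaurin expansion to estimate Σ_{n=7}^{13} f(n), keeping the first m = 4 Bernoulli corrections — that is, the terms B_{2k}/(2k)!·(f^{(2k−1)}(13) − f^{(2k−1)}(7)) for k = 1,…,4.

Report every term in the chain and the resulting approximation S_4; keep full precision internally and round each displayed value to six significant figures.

Integral: ∫_7^13 1/x^2 dx = 0.0659341.
Boundary: ½(f(7) + f(13)) = ½(0.0204082 + 0.00591716) = 0.0131627.
Running total after boundary: 0.0790967.
k=1: B_{2}/(2)! × [f^{(1)}(13) − f^{(1)}(7)] = 1/12 × (-0.000910332 − (-0.00583090)) = 0.000410048.
Partial sum through k=1: 0.0795068.
k=2: B_{4}/(4)! × [f^{(3)}(13) − f^{(3)}(7)] = −1/720 × (-6.46390e-05 − (-0.00142798)) = -1.89352e-06.
Partial sum through k=2: 0.0795049.
k=3: B_{6}/(6)! × [f^{(5)}(13) − f^{(5)}(7)] = 1/30240 × (-1.14744e-05 − (-0.000874271)) = 2.85316e-08.
Partial sum through k=3: 0.0795049.
k=4: B_{8}/(8)! × [f^{(7)}(13) − f^{(7)}(7)] = −1/1209600 × (-3.80216e-06 − (-0.000999167)) = -8.22888e-10.

S_4 ≈ 0.0795049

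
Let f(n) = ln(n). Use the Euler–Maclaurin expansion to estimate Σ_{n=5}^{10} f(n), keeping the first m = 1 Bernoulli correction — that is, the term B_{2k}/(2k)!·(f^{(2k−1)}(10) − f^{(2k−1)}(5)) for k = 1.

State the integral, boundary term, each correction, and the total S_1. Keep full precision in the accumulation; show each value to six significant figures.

∫_5^10 ln(x) dx evaluates to 9.97866.
½[f(5) + f(10)] = ½[1.60944 + 2.30259] = 1.95601.
So far: 11.9347.
Correction k=1: B_{2}/2! · (f^{(1)}(10) − f^{(1)}(5)) = 1/12 · (0.100000 − 0.200000) = -0.00833333.

S_1 ≈ 11.9263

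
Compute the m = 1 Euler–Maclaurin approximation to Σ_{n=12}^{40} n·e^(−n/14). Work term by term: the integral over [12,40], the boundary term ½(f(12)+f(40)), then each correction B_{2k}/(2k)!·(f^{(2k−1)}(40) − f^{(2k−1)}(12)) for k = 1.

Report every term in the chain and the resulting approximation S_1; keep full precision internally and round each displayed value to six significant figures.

S_1 ≈ 114.734

The integral term ∫_12^40 x·e^(−x/14) dx = 111.053.
½[f(12) + f(40)] = ½[5.09247 + 2.29730] = 3.69489.
Integral + boundary = 114.748.
k=1: B_{2}/(2)! × [f^{(1)}(40) − f^{(1)}(12)] = 1/12 × (-0.106661 − 0.0606247) = -0.0139404.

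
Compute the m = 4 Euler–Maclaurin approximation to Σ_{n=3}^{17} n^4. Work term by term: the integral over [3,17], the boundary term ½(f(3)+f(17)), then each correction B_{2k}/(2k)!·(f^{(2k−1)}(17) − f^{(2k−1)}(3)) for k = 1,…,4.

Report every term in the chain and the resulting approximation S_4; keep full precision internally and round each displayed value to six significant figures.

∫_3^17 x^4 dx evaluates to 283923.
Endpoint term: (f(3) + f(17))/2 = (81.0000 + 83521.0)/2 = 41801.0.
Integral + boundary = 325724.
k=1: B_{2}/(2)! × [f^{(1)}(17) − f^{(1)}(3)] = 1/12 × (19652.0 − 108.000) = 1628.67.
Running total after k=1: 327352.
k=2: B_{4}/(4)! × [f^{(3)}(17) − f^{(3)}(3)] = −1/720 × (408.000 − 72.0000) = -0.466667.
Running total after k=2: 327352.
k=3: B_{6}/(6)! × [f^{(5)}(17) − f^{(5)}(3)] = 1/30240 × (0.00000 − 0.00000) = 0.00000.
Running total after k=3: 327352.
k=4: B_{8}/(8)! × [f^{(7)}(17) − f^{(7)}(3)] = −1/1209600 × (0.00000 − 0.00000) = 0.00000.

S_4 ≈ 327352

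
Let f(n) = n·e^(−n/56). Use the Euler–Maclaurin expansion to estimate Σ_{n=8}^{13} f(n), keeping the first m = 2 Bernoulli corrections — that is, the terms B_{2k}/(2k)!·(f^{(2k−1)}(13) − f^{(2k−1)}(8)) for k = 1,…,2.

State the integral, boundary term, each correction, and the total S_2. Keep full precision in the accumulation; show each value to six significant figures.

The integral term ∫_8^13 x·e^(−x/56) dx = 43.3842.
½[f(8) + f(13)] = ½[6.93502 + 10.3068] = 8.62093.
Running total after boundary: 52.0052.
k=1: B_{2}/(2)! × [f^{(1)}(13) − f^{(1)}(8)] = 1/12 × (0.608782 − 0.743038) = -0.0111880.
Partial sum through k=1: 51.9940.
k=2: B_{4}/(4)! × [f^{(3)}(13) − f^{(3)}(8)] = −1/720 × (0.000699760 − 0.000789794) = 1.25047e-07.

S_2 ≈ 51.9940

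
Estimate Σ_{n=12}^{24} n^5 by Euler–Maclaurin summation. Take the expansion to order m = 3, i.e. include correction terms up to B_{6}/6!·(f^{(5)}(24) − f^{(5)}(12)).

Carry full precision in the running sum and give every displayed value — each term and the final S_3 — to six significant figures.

The integral term ∫_12^24 x^5 dx = 3.13528e+07.
Endpoint term: (f(12) + f(24))/2 = (248832 + 7.96262e+06)/2 = 4.10573e+06.
Integral + boundary = 3.54586e+07.
Correction k=1: B_{2}/2! · (f^{(1)}(24) − f^{(1)}(12)) = 1/12 · (1.65888e+06 − 103680) = 129600.
Partial sum through k=1: 3.55882e+07.
Correction k=2: B_{4}/4! · (f^{(3)}(24) − f^{(3)}(12)) = −1/720 · (34560.0 − 8640.00) = -36.0000.
Partial sum through k=2: 3.55881e+07.
Correction k=3: B_{6}/6! · (f^{(5)}(24) − f^{(5)}(12)) = 1/30240 · (120.000 − 120.000) = 0.00000.

S_3 ≈ 3.55881e+07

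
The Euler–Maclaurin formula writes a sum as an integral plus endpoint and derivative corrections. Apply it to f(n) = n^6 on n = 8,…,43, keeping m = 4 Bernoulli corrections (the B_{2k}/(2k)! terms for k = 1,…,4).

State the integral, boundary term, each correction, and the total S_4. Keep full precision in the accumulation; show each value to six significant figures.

S_4 ≈ 4.20652e+10

∫_8^43 x^6 dx evaluates to 3.88309e+10.
½[f(8) + f(43)] = ½[262144 + 6.32136e+09] = 3.16081e+09.
Running total after boundary: 4.19917e+10.
k=1: B_{2}/(2)! × [f^{(1)}(43) − f^{(1)}(8)] = 1/12 × (8.82051e+08 − 196608) = 7.34878e+07.
After k=1: 4.20652e+10.
k=2: B_{4}/(4)! × [f^{(3)}(43) − f^{(3)}(8)] = −1/720 × (9.54084e+06 − 61440.0) = -13165.8.
After k=2: 4.20652e+10.
k=3: B_{6}/(6)! × [f^{(5)}(43) − f^{(5)}(8)] = 1/30240 × (30960.0 − 5760.00) = 0.833333.
After k=3: 4.20652e+10.
k=4: B_{8}/(8)! × [f^{(7)}(43) − f^{(7)}(8)] = −1/1209600 × (0.00000 − 0.00000) = 0.00000.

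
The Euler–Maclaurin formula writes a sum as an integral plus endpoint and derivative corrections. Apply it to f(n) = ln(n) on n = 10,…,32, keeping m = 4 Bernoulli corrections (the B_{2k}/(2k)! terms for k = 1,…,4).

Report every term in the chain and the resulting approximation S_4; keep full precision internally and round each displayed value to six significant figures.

∫_10^32 ln(x) dx evaluates to 65.8777.
½[f(10) + f(32)] = ½[2.30259 + 3.46574] = 2.88416.
Running total after boundary: 68.7619.
k=1: B_{2}/(2)! × [f^{(1)}(32) − f^{(1)}(10)] = 1/12 × (0.0312500 − 0.100000) = -0.00572917.
Running total after k=1: 68.7561.
k=2: B_{4}/(4)! × [f^{(3)}(32) − f^{(3)}(10)] = −1/720 × (6.10352e-05 − 0.00200000) = 2.69301e-06.
Running total after k=2: 68.7561.
k=3: B_{6}/(6)! × [f^{(5)}(32) − f^{(5)}(10)] = 1/30240 × (7.15256e-07 − 0.000240000) = -7.91286e-09.
Running total after k=3: 68.7561.
k=4: B_{8}/(8)! × [f^{(7)}(32) − f^{(7)}(10)] = −1/1209600 × (2.09548e-08 − 7.20000e-05) = 5.95065e-11.

S_4 ≈ 68.7561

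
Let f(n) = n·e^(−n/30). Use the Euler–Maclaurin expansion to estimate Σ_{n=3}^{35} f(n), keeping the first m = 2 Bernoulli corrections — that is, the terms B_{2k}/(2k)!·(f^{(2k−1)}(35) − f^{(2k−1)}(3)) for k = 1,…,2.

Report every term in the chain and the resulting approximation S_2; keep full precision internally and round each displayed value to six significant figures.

S_2 ≈ 295.287

The integral term ∫_3^35 x·e^(−x/30) dx = 288.553.
½[f(3) + f(35)] = ½[2.71451 + 10.8991] = 6.80681.
So far: 295.360.
Order-1 term: 1/12 · (-0.0519005 − 0.814354) = -0.0721879.
Running total after k=1: 295.287.
Order-2 term: −1/720 · (0.000634340 − 0.00291559) = 3.16840e-06.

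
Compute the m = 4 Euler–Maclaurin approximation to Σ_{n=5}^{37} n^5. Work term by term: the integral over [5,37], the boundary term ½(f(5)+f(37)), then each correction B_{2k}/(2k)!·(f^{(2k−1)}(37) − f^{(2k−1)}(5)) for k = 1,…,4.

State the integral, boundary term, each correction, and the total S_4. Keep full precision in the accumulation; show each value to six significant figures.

S_4 ≈ 4.63073e+08

Integral: ∫_5^37 x^5 dx = 4.27618e+08.
Boundary: ½(f(5) + f(37)) = ½(3125.00 + 6.93440e+07) = 3.46735e+07.
Integral + boundary = 4.62292e+08.
Order-1 term: 1/12 · (9.37080e+06 − 3125.00) = 780640.
Partial sum through k=1: 4.63073e+08.
Order-2 term: −1/720 · (82140.0 − 1500.00) = -112.000.
Partial sum through k=2: 4.63073e+08.
Order-3 term: 1/30240 · (120.000 − 120.000) = 0.00000.
Partial sum through k=3: 4.63073e+08.
Order-4 term: −1/1209600 · (0.00000 − 0.00000) = 0.00000.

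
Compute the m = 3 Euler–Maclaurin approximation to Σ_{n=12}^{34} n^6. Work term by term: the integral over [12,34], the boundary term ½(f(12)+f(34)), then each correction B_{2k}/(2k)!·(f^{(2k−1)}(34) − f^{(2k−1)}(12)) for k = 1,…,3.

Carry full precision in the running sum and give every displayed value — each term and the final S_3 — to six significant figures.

The integral term ∫_12^34 x^6 dx = 7.49822e+09.
Boundary: ½(f(12) + f(34)) = ½(2.98598e+06 + 1.54480e+09) = 7.73895e+08.
Running total after boundary: 8.27211e+09.
k=1: B_{2}/(2)! × [f^{(1)}(34) − f^{(1)}(12)] = 1/12 × (2.72613e+08 − 1.49299e+06) = 2.25933e+07.
After k=1: 8.29471e+09.
k=2: B_{4}/(4)! × [f^{(3)}(34) − f^{(3)}(12)] = −1/720 × (4.71648e+06 − 207360) = -6262.67.
After k=2: 8.29470e+09.
k=3: B_{6}/(6)! × [f^{(5)}(34) − f^{(5)}(12)] = 1/30240 × (24480.0 − 8640.00) = 0.523810.

S_3 ≈ 8.29470e+09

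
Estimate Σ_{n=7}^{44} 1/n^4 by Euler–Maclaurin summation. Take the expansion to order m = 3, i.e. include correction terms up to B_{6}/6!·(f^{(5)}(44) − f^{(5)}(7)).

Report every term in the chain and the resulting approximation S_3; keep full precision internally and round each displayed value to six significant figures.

The integral term ∫_7^44 1/x^4 dx = 0.000967904.
Endpoint term: (f(7) + f(44))/2 = (0.000416493 + 2.66802e-07)/2 = 0.000208380.
Integral + boundary = 0.00117628.
Correction k=1: B_{2}/2! · (f^{(1)}(44) − f^{(1)}(7)) = 1/12 · (-2.42547e-08 − (-0.000237996)) = 1.98310e-05.
Partial sum through k=1: 0.00119612.
Correction k=2: B_{4}/4! · (f^{(3)}(44) − f^{(3)}(7)) = −1/720 · (-3.75848e-10 − (-0.000145712)) = -2.02377e-07.
Partial sum through k=2: 0.00119591.
Correction k=3: B_{6}/6! · (f^{(5)}(44) − f^{(5)}(7)) = 1/30240 · (-1.08716e-11 − (-0.000166528)) = 5.50687e-09.

S_3 ≈ 0.00119592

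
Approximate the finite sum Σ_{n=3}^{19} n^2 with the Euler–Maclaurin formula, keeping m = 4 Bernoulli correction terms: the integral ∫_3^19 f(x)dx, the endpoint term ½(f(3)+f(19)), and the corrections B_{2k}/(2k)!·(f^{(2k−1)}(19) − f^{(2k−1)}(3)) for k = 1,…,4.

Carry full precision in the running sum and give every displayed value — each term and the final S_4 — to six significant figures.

Integral: ∫_3^19 x^2 dx = 2277.33.
Endpoint term: (f(3) + f(19))/2 = (9.00000 + 361.000)/2 = 185.000.
Running total after boundary: 2462.33.
Order-1 term: 1/12 · (38.0000 − 6.00000) = 2.66667.
Running total after k=1: 2465.00.
Order-2 term: −1/720 · (0.00000 − 0.00000) = 0.00000.
Running total after k=2: 2465.00.
Order-3 term: 1/30240 · (0.00000 − 0.00000) = 0.00000.
Running total after k=3: 2465.00.
Order-4 term: −1/1209600 · (0.00000 − 0.00000) = 0.00000.

S_4 ≈ 2465.00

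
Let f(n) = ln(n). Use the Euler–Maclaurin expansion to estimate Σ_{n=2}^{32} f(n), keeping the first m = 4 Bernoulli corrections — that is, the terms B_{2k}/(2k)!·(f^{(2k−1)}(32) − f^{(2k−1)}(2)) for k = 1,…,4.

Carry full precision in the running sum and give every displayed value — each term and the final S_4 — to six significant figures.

S_4 ≈ 81.5580

The integral term ∫_2^32 ln(x) dx = 79.5173.
Endpoint term: (f(2) + f(32))/2 = (0.693147 + 3.46574)/2 = 2.07944.
Running total after boundary: 81.5967.
Order-1 term: 1/12 · (0.0312500 − 0.500000) = -0.0390625.
Running total after k=1: 81.5576.
Order-2 term: −1/720 · (6.10352e-05 − 0.250000) = 0.000347137.
Running total after k=2: 81.5580.
Order-3 term: 1/30240 · (7.15256e-07 − 0.750000) = -2.48016e-05.
Running total after k=3: 81.5580.
Order-4 term: −1/1209600 · (2.09548e-08 − 5.62500) = 4.65030e-06.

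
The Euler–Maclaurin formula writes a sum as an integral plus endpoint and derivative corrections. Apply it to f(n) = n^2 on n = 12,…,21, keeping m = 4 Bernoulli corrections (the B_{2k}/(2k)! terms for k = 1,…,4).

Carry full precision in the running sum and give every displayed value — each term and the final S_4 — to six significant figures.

∫_12^21 x^2 dx evaluates to 2511.00.
Boundary: ½(f(12) + f(21)) = ½(144.000 + 441.000) = 292.500.
Running total after boundary: 2803.50.
Correction k=1: B_{2}/2! · (f^{(1)}(21) − f^{(1)}(12)) = 1/12 · (42.0000 − 24.0000) = 1.50000.
Running total after k=1: 2805.00.
Correction k=2: B_{4}/4! · (f^{(3)}(21) − f^{(3)}(12)) = −1/720 · (0.00000 − 0.00000) = 0.00000.
Running total after k=2: 2805.00.
Correction k=3: B_{6}/6! · (f^{(5)}(21) − f^{(5)}(12)) = 1/30240 · (0.00000 − 0.00000) = 0.00000.
Running total after k=3: 2805.00.
Correction k=4: B_{8}/8! · (f^{(7)}(21) − f^{(7)}(12)) = −1/1209600 · (0.00000 − 0.00000) = 0.00000.

S_4 ≈ 2805.00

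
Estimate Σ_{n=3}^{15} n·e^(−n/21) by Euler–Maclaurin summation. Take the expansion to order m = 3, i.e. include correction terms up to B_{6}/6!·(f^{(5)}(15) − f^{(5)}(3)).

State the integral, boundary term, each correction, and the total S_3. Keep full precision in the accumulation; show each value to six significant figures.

The integral term ∫_3^15 x·e^(−x/21) dx = 66.8130.
Boundary: ½(f(3) + f(15)) = ½(2.60063 + 7.34312) = 4.97188.
Running total after boundary: 71.7848.
k=1: B_{2}/(2)! × [f^{(1)}(15) − f^{(1)}(3)] = 1/12 × (0.139869 − 0.743038) = -0.0502641.
After k=1: 71.7346.
k=2: B_{4}/(4)! × [f^{(3)}(15) − f^{(3)}(3)] = −1/720 × (0.00253731 − 0.00561631) = 4.27640e-06.
After k=2: 71.7346.
k=3: B_{6}/(6)! × [f^{(5)}(15) − f^{(5)}(3)] = 1/30240 × (1.07879e-05 − 2.16502e-05) = -3.59204e-10.

S_3 ≈ 71.7346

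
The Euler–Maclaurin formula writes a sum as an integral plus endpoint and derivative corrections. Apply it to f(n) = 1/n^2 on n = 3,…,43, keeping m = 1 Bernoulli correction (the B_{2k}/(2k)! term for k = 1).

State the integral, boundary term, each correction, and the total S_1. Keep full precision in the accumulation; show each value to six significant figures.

S_1 ≈ 0.372074

Integral: ∫_3^43 1/x^2 dx = 0.310078.
½[f(3) + f(43)] = ½[0.111111 + 0.000540833] = 0.0558260.
So far: 0.365903.
Order-1 term: 1/12 · (-2.51550e-05 − (-0.0740741)) = 0.00617074.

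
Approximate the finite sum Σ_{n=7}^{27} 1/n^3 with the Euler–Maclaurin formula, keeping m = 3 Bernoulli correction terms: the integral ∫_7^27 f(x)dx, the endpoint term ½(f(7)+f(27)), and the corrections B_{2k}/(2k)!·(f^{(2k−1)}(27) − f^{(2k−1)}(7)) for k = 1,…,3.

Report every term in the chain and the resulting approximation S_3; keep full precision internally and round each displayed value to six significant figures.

The integral term ∫_7^27 1/x^3 dx = 0.00951821.
½[f(7) + f(27)] = ½[0.00291545 + 5.08053e-05] = 0.00148313.
So far: 0.0110013.
Correction k=1: B_{2}/2! · (f^{(1)}(27) − f^{(1)}(7)) = 1/12 · (-5.64503e-06 − (-0.00124948)) = 0.000103653.
After k=1: 0.0111050.
Correction k=2: B_{4}/4! · (f^{(3)}(27) − f^{(3)}(7)) = −1/720 · (-1.54870e-07 − (-0.000509992)) = -7.08107e-07.
After k=2: 0.0111043.
Correction k=3: B_{6}/6! · (f^{(5)}(27) − f^{(5)}(7)) = 1/30240 · (-8.92258e-09 − (-0.000437136)) = 1.44552e-08.

S_3 ≈ 0.0111043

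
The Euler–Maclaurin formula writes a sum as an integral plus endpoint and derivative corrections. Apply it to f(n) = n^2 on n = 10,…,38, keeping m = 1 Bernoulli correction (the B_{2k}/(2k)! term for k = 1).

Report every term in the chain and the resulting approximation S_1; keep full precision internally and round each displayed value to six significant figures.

S_1 ≈ 18734.0

∫_10^38 x^2 dx evaluates to 17957.3.
½[f(10) + f(38)] = ½[100.000 + 1444.00] = 772.000.
So far: 18729.3.
k=1: B_{2}/(2)! × [f^{(1)}(38) − f^{(1)}(10)] = 1/12 × (76.0000 − 20.0000) = 4.66667.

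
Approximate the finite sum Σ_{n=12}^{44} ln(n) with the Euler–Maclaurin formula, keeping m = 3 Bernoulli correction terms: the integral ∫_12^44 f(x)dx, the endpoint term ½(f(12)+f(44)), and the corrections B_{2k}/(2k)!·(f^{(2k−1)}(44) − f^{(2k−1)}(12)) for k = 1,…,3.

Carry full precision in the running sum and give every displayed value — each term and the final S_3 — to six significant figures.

S_3 ≈ 107.815

Integral: ∫_12^44 ln(x) dx = 104.685.
Boundary: ½(f(12) + f(44)) = ½(2.48491 + 3.78419) = 3.13455.
Running total after boundary: 107.820.
k=1: B_{2}/(2)! × [f^{(1)}(44) − f^{(1)}(12)] = 1/12 × (0.0227273 − 0.0833333) = -0.00505051.
Running total after k=1: 107.815.
k=2: B_{4}/(4)! × [f^{(3)}(44) − f^{(3)}(12)] = −1/720 × (2.34786e-05 − 0.00115741) = 1.57490e-06.
Running total after k=2: 107.815.
k=3: B_{6}/(6)! × [f^{(5)}(44) − f^{(5)}(12)] = 1/30240 × (1.45528e-07 − 9.64506e-05) = -3.18469e-09.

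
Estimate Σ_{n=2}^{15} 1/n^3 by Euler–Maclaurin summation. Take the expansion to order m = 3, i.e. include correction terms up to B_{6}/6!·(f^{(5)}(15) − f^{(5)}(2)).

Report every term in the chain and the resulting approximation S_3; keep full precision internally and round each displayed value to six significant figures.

∫_2^15 1/x^3 dx evaluates to 0.122778.
Endpoint term: (f(2) + f(15))/2 = (0.125000 + 0.000296296)/2 = 0.0626481.
Running total after boundary: 0.185426.
Correction k=1: B_{2}/2! · (f^{(1)}(15) − f^{(1)}(2)) = 1/12 · (-5.92593e-05 − (-0.187500)) = 0.0156201.
Partial sum through k=1: 0.201046.
Correction k=2: B_{4}/4! · (f^{(3)}(15) − f^{(3)}(2)) = −1/720 · (-5.26749e-06 − (-0.937500)) = -0.00130208.
Partial sum through k=2: 0.199744.
Correction k=3: B_{6}/6! · (f^{(5)}(15) − f^{(5)}(2)) = 1/30240 · (-9.83265e-07 − (-9.84375)) = 0.000325521.

S_3 ≈ 0.200069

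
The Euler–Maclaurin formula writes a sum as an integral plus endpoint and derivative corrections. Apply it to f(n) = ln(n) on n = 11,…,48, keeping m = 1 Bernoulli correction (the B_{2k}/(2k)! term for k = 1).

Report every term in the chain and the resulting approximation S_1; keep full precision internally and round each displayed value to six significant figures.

S_1 ≈ 125.570

∫_11^48 ln(x) dx evaluates to 122.441.
Boundary: ½(f(11) + f(48)) = ½(2.39790 + 3.87120) = 3.13455.
Running total after boundary: 125.575.
Correction k=1: B_{2}/2! · (f^{(1)}(48) − f^{(1)}(11)) = 1/12 · (0.0208333 − 0.0909091) = -0.00583965.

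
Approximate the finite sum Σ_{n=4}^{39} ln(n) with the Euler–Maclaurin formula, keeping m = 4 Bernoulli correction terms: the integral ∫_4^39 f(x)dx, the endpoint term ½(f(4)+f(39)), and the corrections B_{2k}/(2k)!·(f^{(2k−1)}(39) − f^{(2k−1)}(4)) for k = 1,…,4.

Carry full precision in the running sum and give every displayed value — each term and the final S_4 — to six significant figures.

∫_4^39 ln(x) dx evaluates to 102.334.
Endpoint term: (f(4) + f(39))/2 = (1.38629 + 3.66356)/2 = 2.52493.
Running total after boundary: 104.859.
Correction k=1: B_{2}/2! · (f^{(1)}(39) − f^{(1)}(4)) = 1/12 · (0.0256410 − 0.250000) = -0.0186966.
Running total after k=1: 104.840.
Correction k=2: B_{4}/4! · (f^{(3)}(39) − f^{(3)}(4)) = −1/720 · (3.37160e-05 − 0.0312500) = 4.33559e-05.
Running total after k=2: 104.840.
Correction k=3: B_{6}/6! · (f^{(5)}(39) − f^{(5)}(4)) = 1/30240 · (2.66004e-07 − 0.0234375) = -7.75041e-07.
Running total after k=3: 104.840.
Correction k=4: B_{8}/8! · (f^{(7)}(39) − f^{(7)}(4)) = −1/1209600 · (5.24663e-09 − 0.0439453) = 3.63304e-08.

S_4 ≈ 104.840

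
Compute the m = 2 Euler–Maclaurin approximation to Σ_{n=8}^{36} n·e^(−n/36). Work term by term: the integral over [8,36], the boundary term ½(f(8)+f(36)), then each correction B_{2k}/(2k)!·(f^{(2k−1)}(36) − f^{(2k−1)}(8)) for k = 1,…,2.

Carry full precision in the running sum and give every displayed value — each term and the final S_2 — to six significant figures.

S_2 ≈ 324.597

Integral: ∫_8^36 x·e^(−x/36) dx = 314.825.
Endpoint term: (f(8) + f(36))/2 = (6.40590 + 13.2437)/2 = 9.82478.
Integral + boundary = 324.649.
Correction k=1: B_{2}/2! · (f^{(1)}(36) − f^{(1)}(8)) = 1/12 · (0.00000 − 0.622796) = -0.0518996.
Running total after k=1: 324.597.
Correction k=2: B_{4}/4! · (f^{(3)}(36) − f^{(3)}(8)) = −1/720 · (0.000567715 − 0.00171626) = 1.59520e-06.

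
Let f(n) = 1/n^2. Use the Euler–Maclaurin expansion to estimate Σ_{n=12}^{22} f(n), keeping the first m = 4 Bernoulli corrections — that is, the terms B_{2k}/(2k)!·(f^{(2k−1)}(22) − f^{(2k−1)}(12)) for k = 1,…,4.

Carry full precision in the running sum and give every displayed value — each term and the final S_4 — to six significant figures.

The integral term ∫_12^22 1/x^2 dx = 0.0378788.
Boundary: ½(f(12) + f(22)) = ½(0.00694444 + 0.00206612) = 0.00450528.
Running total after boundary: 0.0423841.
Order-1 term: 1/12 · (-0.000187829 − (-0.00115741)) = 8.07982e-05.
Running total after k=1: 0.0424649.
Order-2 term: −1/720 · (-4.65691e-06 − (-9.64506e-05)) = -1.27491e-07.
Running total after k=2: 0.0424647.
Order-3 term: 1/30240 · (-2.88651e-07 − (-2.00939e-05)) = 6.54935e-10.
Running total after k=3: 0.0424647.
Order-4 term: −1/1209600 · (-3.33977e-08 − (-7.81429e-06)) = -6.43261e-12.

S_4 ≈ 0.0424647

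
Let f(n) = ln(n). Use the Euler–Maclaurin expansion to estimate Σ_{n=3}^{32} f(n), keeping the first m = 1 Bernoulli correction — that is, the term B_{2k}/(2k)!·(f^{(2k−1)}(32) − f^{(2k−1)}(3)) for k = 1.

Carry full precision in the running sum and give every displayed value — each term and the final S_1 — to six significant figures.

Integral: ∫_3^32 ln(x) dx = 78.6077.
Boundary: ½(f(3) + f(32)) = ½(1.09861 + 3.46574) = 2.28217.
Running total after boundary: 80.8899.
k=1: B_{2}/(2)! × [f^{(1)}(32) − f^{(1)}(3)] = 1/12 × (0.0312500 − 0.333333) = -0.0251736.

S_1 ≈ 80.8647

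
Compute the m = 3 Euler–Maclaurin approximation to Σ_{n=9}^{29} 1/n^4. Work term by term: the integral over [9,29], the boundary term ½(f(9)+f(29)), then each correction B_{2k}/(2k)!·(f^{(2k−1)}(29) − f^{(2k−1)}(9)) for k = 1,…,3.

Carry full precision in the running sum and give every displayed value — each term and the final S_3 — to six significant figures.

Integral: ∫_9^29 1/x^4 dx = 0.000443580.
Boundary: ½(f(9) + f(29)) = ½(0.000152416 + 1.41387e-06) = 7.69148e-05.
Running total after boundary: 0.000520495.
Order-1 term: 1/12 · (-1.95016e-07 − (-6.77404e-05)) = 5.62878e-06.
After k=1: 0.000526124.
Order-2 term: −1/720 · (-6.95657e-09 − (-2.50890e-05)) = -3.48362e-08.
After k=2: 0.000526089.
Order-3 term: 1/30240 · (-4.63220e-10 − (-1.73455e-05)) = 5.73579e-10.

S_3 ≈ 0.000526089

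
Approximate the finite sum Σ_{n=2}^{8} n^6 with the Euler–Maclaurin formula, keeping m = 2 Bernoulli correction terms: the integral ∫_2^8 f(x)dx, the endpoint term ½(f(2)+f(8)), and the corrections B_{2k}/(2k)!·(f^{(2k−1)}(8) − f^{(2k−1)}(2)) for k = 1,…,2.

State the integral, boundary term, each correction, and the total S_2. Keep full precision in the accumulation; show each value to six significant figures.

S_2 ≈ 446963

Integral: ∫_2^8 x^6 dx = 299575.
Boundary: ½(f(2) + f(8)) = ½(64.0000 + 262144) = 131104.
Running total after boundary: 430679.
k=1: B_{2}/(2)! × [f^{(1)}(8) − f^{(1)}(2)] = 1/12 × (196608 − 192.000) = 16368.0.
Running total after k=1: 447047.
k=2: B_{4}/(4)! × [f^{(3)}(8) − f^{(3)}(2)] = −1/720 × (61440.0 − 960.000) = -84.0000.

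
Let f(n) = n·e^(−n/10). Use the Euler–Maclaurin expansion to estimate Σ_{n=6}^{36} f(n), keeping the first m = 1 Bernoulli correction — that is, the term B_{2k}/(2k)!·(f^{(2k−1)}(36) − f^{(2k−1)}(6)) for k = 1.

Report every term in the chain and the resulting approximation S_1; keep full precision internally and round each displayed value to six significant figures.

S_1 ≈ 77.3550

Integral: ∫_6^36 x·e^(−x/10) dx = 75.2409.
½[f(6) + f(36)] = ½[3.29287 + 0.983654] = 2.13826.
Integral + boundary = 77.3792.
k=1: B_{2}/(2)! × [f^{(1)}(36) − f^{(1)}(6)] = 1/12 × (-0.0710417 − 0.219525) = -0.0242139.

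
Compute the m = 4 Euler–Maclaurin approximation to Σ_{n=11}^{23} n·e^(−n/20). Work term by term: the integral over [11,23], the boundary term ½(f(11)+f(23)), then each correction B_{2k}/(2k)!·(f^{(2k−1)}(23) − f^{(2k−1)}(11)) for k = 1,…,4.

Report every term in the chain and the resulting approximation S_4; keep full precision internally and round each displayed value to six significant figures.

S_4 ≈ 92.1902

The integral term ∫_11^23 x·e^(−x/20) dx = 85.4013.
Boundary: ½(f(11) + f(23)) = ½(6.34645 + 7.28265) = 6.81455.
Integral + boundary = 92.2158.
Correction k=1: B_{2}/2! · (f^{(1)}(23) − f^{(1)}(11)) = 1/12 · (-0.0474955 − 0.259627) = -0.0255936.
Partial sum through k=1: 92.1902.
Correction k=2: B_{4}/4! · (f^{(3)}(23) − f^{(3)}(11)) = −1/720 · (0.00146445 − 0.00353382) = 2.87413e-06.
Partial sum through k=2: 92.1902.
Correction k=3: B_{6}/6! · (f^{(5)}(23) − f^{(5)}(11)) = 1/30240 · (7.61907e-06 − 1.60464e-05) = -2.78682e-10.
Partial sum through k=3: 92.1902.
Correction k=4: B_{8}/8! · (f^{(7)}(23) − f^{(7)}(11)) = −1/1209600 · (2.89426e-08 − 5.81457e-08) = 2.41428e-14.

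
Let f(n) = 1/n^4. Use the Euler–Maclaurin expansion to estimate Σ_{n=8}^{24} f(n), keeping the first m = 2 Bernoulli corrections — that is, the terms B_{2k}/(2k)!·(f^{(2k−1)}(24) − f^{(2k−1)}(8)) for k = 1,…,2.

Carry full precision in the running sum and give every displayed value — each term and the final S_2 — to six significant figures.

S_2 ≈ 0.000760558

Integral: ∫_8^24 1/x^4 dx = 0.000626929.
Boundary: ½(f(8) + f(24)) = ½(0.000244141 + 3.01408e-06) = 0.000123577.
Integral + boundary = 0.000750506.
Order-1 term: 1/12 · (-5.02347e-07 − (-0.000122070)) = 1.01307e-05.
After k=1: 0.000760637.
Order-2 term: −1/720 · (-2.61639e-08 − (-5.72205e-05)) = -7.94365e-08.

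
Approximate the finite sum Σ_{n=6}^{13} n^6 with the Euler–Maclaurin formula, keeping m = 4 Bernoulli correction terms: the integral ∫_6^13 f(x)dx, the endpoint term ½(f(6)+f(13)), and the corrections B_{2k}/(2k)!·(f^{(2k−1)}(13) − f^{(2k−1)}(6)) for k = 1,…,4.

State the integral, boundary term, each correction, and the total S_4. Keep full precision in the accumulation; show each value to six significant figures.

∫_6^13 x^6 dx evaluates to 8.92408e+06.
Endpoint term: (f(6) + f(13))/2 = (46656.0 + 4.82681e+06)/2 = 2.43673e+06.
Running total after boundary: 1.13608e+07.
Correction k=1: B_{2}/2! · (f^{(1)}(13) − f^{(1)}(6)) = 1/12 · (2.22776e+06 − 46656.0) = 181758.
Running total after k=1: 1.15426e+07.
Correction k=2: B_{4}/4! · (f^{(3)}(13) − f^{(3)}(6)) = −1/720 · (263640 − 25920.0) = -330.167.
Running total after k=2: 1.15422e+07.
Correction k=3: B_{6}/6! · (f^{(5)}(13) − f^{(5)}(6)) = 1/30240 · (9360.00 − 4320.00) = 0.166667.
Running total after k=3: 1.15422e+07.
Correction k=4: B_{8}/8! · (f^{(7)}(13) − f^{(7)}(6)) = −1/1209600 · (0.00000 − 0.00000) = 0.00000.

S_4 ≈ 1.15422e+07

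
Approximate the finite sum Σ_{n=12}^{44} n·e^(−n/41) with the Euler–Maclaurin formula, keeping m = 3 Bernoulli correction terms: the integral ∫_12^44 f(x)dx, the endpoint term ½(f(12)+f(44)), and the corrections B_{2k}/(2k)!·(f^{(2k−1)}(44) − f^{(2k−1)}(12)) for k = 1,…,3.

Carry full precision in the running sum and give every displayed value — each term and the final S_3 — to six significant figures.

S_3 ≈ 441.974

∫_12^44 x·e^(−x/41) dx evaluates to 430.020.
½[f(12) + f(44)] = ½[8.95510 + 15.0446] = 11.9999.
Integral + boundary = 442.020.
k=1: B_{2}/(2)! × [f^{(1)}(44) − f^{(1)}(12)] = 1/12 × (-0.0250187 − 0.527842) = -0.0460717.
After k=1: 441.974.
k=2: B_{4}/(4)! × [f^{(3)}(44) − f^{(3)}(12)] = −1/720 × (0.000391925 − 0.00120188) = 1.12494e-06.
After k=2: 441.974.
k=3: B_{6}/(6)! × [f^{(5)}(44) − f^{(5)}(12)] = 1/30240 × (4.75154e-07 − 1.24316e-06) = -2.53971e-11.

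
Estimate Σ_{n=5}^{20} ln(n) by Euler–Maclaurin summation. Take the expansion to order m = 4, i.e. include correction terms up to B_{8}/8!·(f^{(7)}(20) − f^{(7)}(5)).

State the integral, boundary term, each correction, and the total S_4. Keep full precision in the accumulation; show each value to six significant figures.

The integral term ∫_5^20 ln(x) dx = 36.8675.
½[f(5) + f(20)] = ½[1.60944 + 2.99573] = 2.30259.
Running total after boundary: 39.1700.
Order-1 term: 1/12 · (0.0500000 − 0.200000) = -0.0125000.
After k=1: 39.1575.
Order-2 term: −1/720 · (0.000250000 − 0.0160000) = 2.18750e-05.
After k=2: 39.1576.
Order-3 term: 1/30240 · (7.50000e-06 − 0.00768000) = -2.53720e-07.
After k=3: 39.1576.
Order-4 term: −1/1209600 · (5.62500e-07 − 0.00921600) = 7.61858e-09.

S_4 ≈ 39.1576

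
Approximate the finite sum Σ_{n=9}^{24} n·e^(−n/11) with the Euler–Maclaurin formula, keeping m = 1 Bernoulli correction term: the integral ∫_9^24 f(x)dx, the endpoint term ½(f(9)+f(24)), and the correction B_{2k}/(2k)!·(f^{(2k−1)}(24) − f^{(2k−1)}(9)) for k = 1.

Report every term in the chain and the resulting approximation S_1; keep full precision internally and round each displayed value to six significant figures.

S_1 ≈ 56.9512

The integral term ∫_9^24 x·e^(−x/11) dx = 53.6294.
½[f(9) + f(24)] = ½[3.97110 + 2.70807] = 3.33958.
Running total after boundary: 56.9689.
Order-1 term: 1/12 · (-0.133352 − 0.0802242) = -0.0177980.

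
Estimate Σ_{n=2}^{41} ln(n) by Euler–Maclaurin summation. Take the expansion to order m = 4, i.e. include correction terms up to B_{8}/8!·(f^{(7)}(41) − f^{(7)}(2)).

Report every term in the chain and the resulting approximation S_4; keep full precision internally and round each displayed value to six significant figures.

S_4 ≈ 114.034

∫_2^41 ln(x) dx evaluates to 111.870.
Endpoint term: (f(2) + f(41))/2 = (0.693147 + 3.71357)/2 = 2.20336.
Running total after boundary: 114.074.
Correction k=1: B_{2}/2! · (f^{(1)}(41) − f^{(1)}(2)) = 1/12 · (0.0243902 − 0.500000) = -0.0396341.
After k=1: 114.034.
Correction k=2: B_{4}/4! · (f^{(3)}(41) − f^{(3)}(2)) = −1/720 · (2.90187e-05 − 0.250000) = 0.000347182.
After k=2: 114.034.
Correction k=3: B_{6}/6! · (f^{(5)}(41) − f^{(5)}(2)) = 1/30240 · (2.07153e-07 − 0.750000) = -2.48016e-05.
After k=3: 114.034.
Correction k=4: B_{8}/8! · (f^{(7)}(41) − f^{(7)}(2)) = −1/1209600 · (3.69697e-09 − 5.62500) = 4.65030e-06.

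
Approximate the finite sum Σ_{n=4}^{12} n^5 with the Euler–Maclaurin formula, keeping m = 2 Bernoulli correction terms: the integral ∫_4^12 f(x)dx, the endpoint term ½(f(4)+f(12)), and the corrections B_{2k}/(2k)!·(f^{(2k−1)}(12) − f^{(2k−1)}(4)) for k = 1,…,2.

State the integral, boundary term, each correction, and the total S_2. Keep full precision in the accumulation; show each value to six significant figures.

The integral term ∫_4^12 x^5 dx = 496981.
Endpoint term: (f(4) + f(12))/2 = (1024.00 + 248832)/2 = 124928.
So far: 621909.
Order-1 term: 1/12 · (103680 − 1280.00) = 8533.33.
After k=1: 630443.
Order-2 term: −1/720 · (8640.00 − 960.000) = -10.6667.

S_2 ≈ 630432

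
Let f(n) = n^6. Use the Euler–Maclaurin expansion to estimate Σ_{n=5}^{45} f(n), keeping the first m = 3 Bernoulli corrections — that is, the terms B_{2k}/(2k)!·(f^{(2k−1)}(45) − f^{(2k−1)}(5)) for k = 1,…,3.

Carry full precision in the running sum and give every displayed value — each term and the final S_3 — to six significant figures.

S_3 ≈ 5.76255e+10

∫_5^45 x^6 dx evaluates to 5.33813e+10.
½[f(5) + f(45)] = ½[15625.0 + 8.30377e+09] = 4.15189e+09.
Integral + boundary = 5.75332e+10.
Correction k=1: B_{2}/2! · (f^{(1)}(45) − f^{(1)}(5)) = 1/12 · (1.10717e+09 − 18750.0) = 9.22625e+07.
Partial sum through k=1: 5.76255e+10.
Correction k=2: B_{4}/4! · (f^{(3)}(45) − f^{(3)}(5)) = −1/720 · (1.09350e+07 − 15000.0) = -15166.7.
Partial sum through k=2: 5.76255e+10.
Correction k=3: B_{6}/6! · (f^{(5)}(45) − f^{(5)}(5)) = 1/30240 · (32400.0 − 3600.00) = 0.952381.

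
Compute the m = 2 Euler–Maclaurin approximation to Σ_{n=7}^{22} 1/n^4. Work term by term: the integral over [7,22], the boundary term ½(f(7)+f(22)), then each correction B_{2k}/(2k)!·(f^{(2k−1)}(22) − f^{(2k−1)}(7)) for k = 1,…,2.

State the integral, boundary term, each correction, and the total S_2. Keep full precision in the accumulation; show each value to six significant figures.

∫_7^22 1/x^4 dx evaluates to 0.000940513.
Endpoint term: (f(7) + f(22))/2 = (0.000416493 + 4.26883e-06)/2 = 0.000210381.
Running total after boundary: 0.00115089.
k=1: B_{2}/(2)! × [f^{(1)}(22) − f^{(1)}(7)] = 1/12 × (-7.76152e-07 − (-0.000237996)) = 1.97683e-05.
Partial sum through k=1: 0.00117066.
k=2: B_{4}/(4)! × [f^{(3)}(22) − f^{(3)}(7)] = −1/720 × (-4.81086e-08 − (-0.000145712)) = -2.02311e-07.

S_2 ≈ 0.00117046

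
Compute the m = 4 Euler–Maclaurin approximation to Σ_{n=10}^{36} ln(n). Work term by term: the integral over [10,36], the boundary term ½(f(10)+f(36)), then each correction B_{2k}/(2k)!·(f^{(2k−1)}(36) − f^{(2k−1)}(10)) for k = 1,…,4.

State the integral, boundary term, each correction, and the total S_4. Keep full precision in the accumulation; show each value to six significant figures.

S_4 ≈ 82.9179

The integral term ∫_10^36 ln(x) dx = 79.9808.
Endpoint term: (f(10) + f(36))/2 = (2.30259 + 3.58352)/2 = 2.94305.
Integral + boundary = 82.9239.
Correction k=1: B_{2}/2! · (f^{(1)}(36) − f^{(1)}(10)) = 1/12 · (0.0277778 − 0.100000) = -0.00601852.
Partial sum through k=1: 82.9179.
Correction k=2: B_{4}/4! · (f^{(3)}(36) − f^{(3)}(10)) = −1/720 · (4.28669e-05 − 0.00200000) = 2.71824e-06.
Partial sum through k=2: 82.9179.
Correction k=3: B_{6}/6! · (f^{(5)}(36) − f^{(5)}(10)) = 1/30240 · (3.96916e-07 − 0.000240000) = -7.92338e-09.
Partial sum through k=3: 82.9179.
Correction k=4: B_{8}/8! · (f^{(7)}(36) − f^{(7)}(10)) = −1/1209600 · (9.18787e-09 − 7.20000e-05) = 5.95162e-11.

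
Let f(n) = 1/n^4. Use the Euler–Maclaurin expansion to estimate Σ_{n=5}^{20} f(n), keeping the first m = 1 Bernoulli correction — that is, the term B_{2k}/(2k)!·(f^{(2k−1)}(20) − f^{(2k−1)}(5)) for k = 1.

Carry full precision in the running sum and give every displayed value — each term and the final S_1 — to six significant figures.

Integral: ∫_5^20 1/x^4 dx = 0.00262500.
Endpoint term: (f(5) + f(20))/2 = (0.00160000 + 6.25000e-06)/2 = 0.000803125.
Integral + boundary = 0.00342813.
Correction k=1: B_{2}/2! · (f^{(1)}(20) − f^{(1)}(5)) = 1/12 · (-1.25000e-06 − (-0.00128000)) = 0.000106562.

S_1 ≈ 0.00353469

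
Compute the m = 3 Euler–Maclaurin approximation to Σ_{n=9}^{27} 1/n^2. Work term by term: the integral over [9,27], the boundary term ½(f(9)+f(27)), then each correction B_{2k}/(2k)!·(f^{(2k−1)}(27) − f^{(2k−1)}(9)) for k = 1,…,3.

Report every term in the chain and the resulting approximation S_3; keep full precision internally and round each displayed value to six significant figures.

∫_9^27 1/x^2 dx evaluates to 0.0740741.
½[f(9) + f(27)] = ½[0.0123457 + 0.00137174] = 0.00685871.
Running total after boundary: 0.0809328.
Order-1 term: 1/12 · (-0.000101611 − (-0.00274348)) = 0.000220156.
Partial sum through k=1: 0.0811529.
Order-2 term: −1/720 · (-1.67260e-06 − (-0.000406442)) = -5.62180e-07.
Partial sum through k=2: 0.0811524.
Order-3 term: 1/30240 · (-6.88313e-08 − (-0.000150534)) = 4.97570e-09.

S_3 ≈ 0.0811524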